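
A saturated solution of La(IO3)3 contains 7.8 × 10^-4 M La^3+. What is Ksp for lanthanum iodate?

La(IO3)3(s) ⇌ La^3+ + 3 IO3^-
Stoichiometry gives [IO3^-] = (3/1)[La^3+] = 2.34 × 10^-3 M.
Ksp = [La^3+][IO3^-]^3
Ksp = 7.8 x 10^-4 × (2.34 × 10^-3)^3 = 1.0 × 10^-11

Ksp ≈ 1.0 × 10^-11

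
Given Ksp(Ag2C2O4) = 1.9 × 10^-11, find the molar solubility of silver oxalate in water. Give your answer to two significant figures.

1.7 × 10^-4 M

Ag2C2O4(s) ⇌ 2 Ag^+(aq) + C2O4^2-(aq)
Ksp = [Ag^+]^2[C2O4^2-]
For each mole of Ag2C2O4 that dissolves: [Ag^+] = 2s, [C2O4^2-] = s.
So Ksp = (2s)^2 × s = 4s^3
s = (1.9 × 10^-11 / 4)^(1/3) = 1.7 x 10^-4 M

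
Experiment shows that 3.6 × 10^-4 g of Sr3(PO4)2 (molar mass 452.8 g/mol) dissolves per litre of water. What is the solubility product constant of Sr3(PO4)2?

Molar solubility s = (3.6 × 10^-4 g/L) / (452.8 g/mol) = 7.95 × 10^-7 M.
Sr3(PO4)2(s) ⇌ 3 Sr^2+ + 2 PO4^3-
For each mole of Sr3(PO4)2 that dissolves: [Sr^2+] = 3s, [PO4^3-] = 2s.
Ksp = [Sr^2+]^3[PO4^3-]^2
Ksp = (3s)^3(2s)^2 = 108s^5
Ksp = 108 × (7.95 x 10^-7)^5 = 3.4 × 10^-29

Ksp = 3.4 x 10^-29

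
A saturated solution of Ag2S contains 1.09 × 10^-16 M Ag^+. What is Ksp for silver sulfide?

Ksp ≈ 6.48e-49

Ag2S(s) <=> 2 Ag^+(aq) + S^2-(aq)
Stoichiometry gives [S^2-] = (1/2)[Ag^+] = 5.450 × 10^-17 M.
Ksp = [Ag^+]^2[S^2-]
Ksp = (1.09 × 10^-16)^2 × 5.450 × 10^-17 = 6.48 x 10^-49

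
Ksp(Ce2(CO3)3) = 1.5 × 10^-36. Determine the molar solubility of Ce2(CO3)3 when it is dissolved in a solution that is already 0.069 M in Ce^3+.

s ≈ 2.3e-12 M

Ce2(CO3)3(s) ⇌ 2 Ce^3+ + 3 CO3^2-
Ksp = [Ce^3+]^2[CO3^2-]^3
If s mol/L dissolves here, [Ce^3+] = 0.069 + 2s ≈ 0.069, [CO3^2-] = 3s (since the Ce^3+ already present dominates).
Ksp ≈ (0.069)^2 × (3s)^3
s = 2.3 × 10^-12 M
Check: 2s = 4.5 × 10^-12 ≪ 0.069, so the approximation is valid.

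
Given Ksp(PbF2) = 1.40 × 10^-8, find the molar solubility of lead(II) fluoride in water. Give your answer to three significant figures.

1.52 × 10^-3 M

PbF2(s) ⇌ Pb^2+ + 2 F^-
Ksp = [Pb^2+][F^-]^2
Let s = molar solubility. Then [Pb^2+] = s and [F^-] = 2s.
So Ksp = s × (2s)^2 = 4s^3
Solving, s = (1.40 × 10^-8/4)^(1/3) = 1.52 × 10^-3 M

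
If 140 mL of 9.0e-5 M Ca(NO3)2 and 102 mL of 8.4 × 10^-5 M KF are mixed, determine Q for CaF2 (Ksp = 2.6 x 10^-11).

Total volume = 140 + 102 = 242 mL.
[Ca^2+] = 9.0 × 10^-5 × (140/242) = 5.21 × 10^-5 M
[F^-] = 8.4 x 10^-5 × (102/242) = 3.54 × 10^-5 M
CaF2(s) ⇌ Ca^2+ + 2 F^-, so Q = [Ca^2+][F^-]^2
Q = (5.21 x 10^-5)(3.54 x 10^-5)^2 = 6.5 × 10^-14
Q < Ksp, so no precipitate of CaF2 forms.

6.5e-14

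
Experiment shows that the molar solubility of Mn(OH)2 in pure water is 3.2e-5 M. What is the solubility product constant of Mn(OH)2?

Ksp ≈ 1.3e-13

Mn(OH)2(s) ⇌ Mn^2+(aq) + 2 OH^-(aq)
If s mol/L of Mn(OH)2 dissolves, [Mn^2+] = s and [OH^-] = 2s.
Ksp = [Mn^2+][OH^-]^2
Ksp = s(2s)^2 = 4s^3
With s = 3.2 × 10^-5: Ksp = 1.3 × 10^-13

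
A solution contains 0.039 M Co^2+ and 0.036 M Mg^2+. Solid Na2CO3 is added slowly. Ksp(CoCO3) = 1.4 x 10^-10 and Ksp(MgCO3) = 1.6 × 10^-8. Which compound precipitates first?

Each salt begins to precipitate when Q = Ksp, i.e. when [CO3^2-] reaches its threshold.
For CoCO3: 1.4 x 10^-10 = 0.039 × [CO3^2-]  ⇒  [CO3^2-] = 3.6 x 10^-9 M.
For MgCO3: 1.6 × 10^-8 = 0.036 × [CO3^2-]  ⇒  [CO3^2-] = 4.4 x 10^-7 M.
The salt with the lower threshold [CO3^2-] precipitates first: CoCO3.

CoCO3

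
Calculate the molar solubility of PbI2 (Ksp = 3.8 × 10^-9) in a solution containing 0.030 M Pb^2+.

s = 1.8 × 10^-4 M

PbI2(s) ⇌ Pb^2+ + 2 I^-
Ksp = [Pb^2+][I^-]^2
Let s be the molar solubility in this solution. [Pb^2+] = 0.030 + s ≈ 0.030, [I^-] = 2s (since the Pb^2+ already present dominates).
Ksp ≈ 0.030 × (2s)^2
s = 1.8 × 10^-4 M
Check: s = 1.8 × 10^-4 ≪ 0.030, so the approximation is valid.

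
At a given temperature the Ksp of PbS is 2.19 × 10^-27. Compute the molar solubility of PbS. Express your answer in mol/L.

4.68e-14 M

PbS(s) ⇌ Pb^2+ + S^2-
Ksp = [Pb^2+][S^2-]
For each mole of PbS that dissolves: [Pb^2+] = s, [S^2-] = s.
Ksp = s × s = s^2
s = (2.19 × 10^-27)^(1/2) = 4.68 × 10^-14 M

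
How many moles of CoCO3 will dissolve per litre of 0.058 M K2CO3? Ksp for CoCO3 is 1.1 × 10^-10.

CoCO3(s) ⇌ Co^2+ + CO3^2-
Ksp = [Co^2+][CO3^2-]
Let s = moles of CoCO3 that dissolve per litre. [Co^2+] = s, [CO3^2-] = 0.058 + s ≈ 0.058 (since CO3^2- from K2CO3 dominates).
Ksp ≈ s × 0.058
s = 1.9 × 10^-9 M
Check: s = 1.9 × 10^-9 ≪ 0.058, so the approximation is valid.

1.9 x 10^-9 M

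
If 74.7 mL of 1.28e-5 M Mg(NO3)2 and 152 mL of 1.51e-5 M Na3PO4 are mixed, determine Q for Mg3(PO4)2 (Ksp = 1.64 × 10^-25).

Q = 7.69e-27

Total volume = 74.7 + 152 = 226.7 mL.
[Mg^2+] = 1.28 × 10^-5 × (74.7/226.7) = 4.218 × 10^-6 M
[PO4^3-] = 1.51 x 10^-5 × (152/226.7) = 1.012 x 10^-5 M
Mg3(PO4)2(s) ⇌ 3 Mg^2+ + 2 PO4^3-, so Q = [Mg^2+]^3[PO4^3-]^2
Q = (4.218 × 10^-6)^3(1.012 x 10^-5)^2 = 7.69 x 10^-27
Q < Ksp, so no precipitate of Mg3(PO4)2 forms.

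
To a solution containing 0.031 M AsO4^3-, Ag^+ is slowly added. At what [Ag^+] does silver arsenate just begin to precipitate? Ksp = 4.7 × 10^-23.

[Ag^+] = 1.1 × 10^-7 M

Ag3AsO4(s) ⇌ 3 Ag^+(aq) + AsO4^3-(aq)
Ksp = [Ag^+]^3[AsO4^3-]
Precipitation begins when Q = Ksp. With [AsO4^3-] = 0.031 M:
4.7 × 10^-23 = (0.031) × [Ag^+]^3
[Ag^+] = (4.7 × 10^-23 / 3.1 × 10^-2)^(1/3) = 1.1 × 10^-7 M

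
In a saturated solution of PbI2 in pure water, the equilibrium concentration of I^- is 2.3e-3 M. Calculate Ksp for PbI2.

6.1 x 10^-9

PbI2(s) <=> Pb^2+ + 2 I^-
Stoichiometry gives [Pb^2+] = (1/2)[I^-] = 1.15 x 10^-3 M.
Ksp = [Pb^2+][I^-]^2
Ksp = 1.15 × 10^-3 × (2.3 x 10^-3)^2 = 6.1 × 10^-9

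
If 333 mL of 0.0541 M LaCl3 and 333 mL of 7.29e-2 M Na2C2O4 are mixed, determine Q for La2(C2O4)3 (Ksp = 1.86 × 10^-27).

Total volume = 333 + 333 = 666 mL.
[La^3+] = 5.41 x 10^-2 × (333/666) = 2.705 × 10^-2 M
[C2O4^2-] = 7.29 x 10^-2 × (333/666) = 3.645 × 10^-2 M
La2(C2O4)3(s) <=> 2 La^3+ + 3 C2O4^2-, so Q = [La^3+]^2[C2O4^2-]^3
Q = (2.705 × 10^-2)^2(3.645 × 10^-2)^3 = 3.54 x 10^-8
Q > Ksp, so La2(C2O4)3 will precipitate.

3.54 × 10^-8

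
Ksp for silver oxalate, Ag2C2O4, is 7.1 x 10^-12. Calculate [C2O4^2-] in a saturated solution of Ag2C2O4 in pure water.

Ag2C2O4(s) ⇌ 2 Ag^+ + C2O4^2-
Ksp = [Ag^+]^2[C2O4^2-]
With molar solubility s: [Ag^+] = 2s, [C2O4^2-] = s.
Ksp = (2s)^2s = 4s^3
Solving, s = (7.1 x 10^-12/4)^(1/3) = 1.21 × 10^-4 M
[C2O4^2-] = s = 1.2 × 10^-4 M

[C2O4^2-] = 1.2e-4 M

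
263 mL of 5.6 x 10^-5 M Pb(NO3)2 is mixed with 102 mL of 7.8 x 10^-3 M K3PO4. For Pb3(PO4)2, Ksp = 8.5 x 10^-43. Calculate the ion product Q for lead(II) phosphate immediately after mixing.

Total volume = 263 + 102 = 365 mL.
[Pb^2+] = 5.6 × 10^-5 × (263/365) = 4.04 x 10^-5 M
[PO4^3-] = 7.8 × 10^-3 × (102/365) = 2.18 × 10^-3 M
Pb3(PO4)2(s) ⇌ 3 Pb^2+(aq) + 2 PO4^3-(aq), so Q = [Pb^2+]^3[PO4^3-]^2
Q = (4.04 × 10^-5)^3(2.18 x 10^-3)^2 = 3.1 × 10^-19
Q > Ksp, so Pb3(PO4)2 will precipitate.

Q ≈ 3.1 × 10^-19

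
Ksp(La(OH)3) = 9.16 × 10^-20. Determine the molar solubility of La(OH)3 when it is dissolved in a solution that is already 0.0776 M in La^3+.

La(OH)3(s) <=> La^3+(aq) + 3 OH^-(aq)
Ksp = [La^3+][OH^-]^3
Let s be the molar solubility in this solution. [La^3+] = 0.0776 + s ≈ 0.0776, [OH^-] = 3s (since the La^3+ already present dominates).
Ksp ≈ 0.0776 × (3s)^3
s = 3.52 × 10^-7 M
Check: s = 3.5 x 10^-7 ≪ 0.0776, so the approximation is valid.

s ≈ 3.52 x 10^-7 M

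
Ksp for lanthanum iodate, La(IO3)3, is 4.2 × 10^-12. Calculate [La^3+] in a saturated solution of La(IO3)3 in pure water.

6.3 × 10^-4 M

La(IO3)3(s) <=> La^3+(aq) + 3 IO3^-(aq)
Ksp = [La^3+][IO3^-]^3
If s mol/L of La(IO3)3 dissolves, [La^3+] = s and [IO3^-] = 3s.
Ksp = s(3s)^3 = 27s^4
s^4 = 4.2 × 10^-12 / 27, so s = 6.28 × 10^-4 M
[La^3+] = s = 6.3 × 10^-4 M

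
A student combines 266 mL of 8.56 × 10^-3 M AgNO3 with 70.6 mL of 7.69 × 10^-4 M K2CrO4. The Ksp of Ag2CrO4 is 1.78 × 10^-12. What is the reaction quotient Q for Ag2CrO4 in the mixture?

Q = 7.38 × 10^-9

Total volume = 266 + 70.6 = 336.6 mL.
[Ag^+] = 8.56 x 10^-3 × (266/336.6) = 6.765 × 10^-3 M
[CrO4^2-] = 7.69 × 10^-4 × (70.6/336.6) = 1.613 x 10^-4 M
Ag2CrO4(s) <=> 2 Ag^+ + CrO4^2-, so Q = [Ag^+]^2[CrO4^2-]
Q = (6.765 × 10^-3)^2(1.613 x 10^-4) = 7.38 x 10^-9
Q > Ksp, so Ag2CrO4 will precipitate.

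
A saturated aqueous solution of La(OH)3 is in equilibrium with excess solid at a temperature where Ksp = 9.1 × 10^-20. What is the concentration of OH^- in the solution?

La(OH)3(s) <=> La^3+(aq) + 3 OH^-(aq)
Ksp = [La^3+][OH^-]^3
For each mole of La(OH)3 that dissolves: [La^3+] = s, [OH^-] = 3s.
So Ksp = s × (3s)^3 = 27s^4
Solving, s = (9.1 × 10^-20/27)^(1/4) = 7.62 × 10^-6 M
[OH^-] = 3s = 2.3 × 10^-5 M

[OH^-] = 2.3e-5 M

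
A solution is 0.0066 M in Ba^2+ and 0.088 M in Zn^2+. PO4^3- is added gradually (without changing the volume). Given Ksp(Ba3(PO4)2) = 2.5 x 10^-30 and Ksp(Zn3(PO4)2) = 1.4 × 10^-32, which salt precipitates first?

Precipitation of each salt starts when its ion product equals its Ksp.
For Ba3(PO4)2: 2.5 x 10^-30 = (0.0066)^3 × [PO4^3-]^2  ⇒  [PO4^3-] = 2.9 × 10^-12 M.
For Zn3(PO4)2: 1.4 × 10^-32 = (0.088)^3 × [PO4^3-]^2  ⇒  [PO4^3-] = 4.5 × 10^-15 M.
The salt with the lower threshold [PO4^3-] precipitates first: Zn3(PO4)2.

Zn3(PO4)2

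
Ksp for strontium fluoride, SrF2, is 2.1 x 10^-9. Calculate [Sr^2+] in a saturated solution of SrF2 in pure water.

SrF2(s) ⇌ Sr^2+ + 2 F^-
Ksp = [Sr^2+][F^-]^2
For each mole of SrF2 that dissolves: [Sr^2+] = s, [F^-] = 2s.
So Ksp = s × (2s)^2 = 4s^3
s^3 = 2.1 x 10^-9 / 4, so s = 8.07 x 10^-4 M
[Sr^2+] = s = 8.1 x 10^-4 M

[Sr^2+] ≈ 8.1 × 10^-4 M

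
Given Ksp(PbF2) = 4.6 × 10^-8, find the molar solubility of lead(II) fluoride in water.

s = 2.3 x 10^-3 M

PbF2(s) <=> Pb^2+(aq) + 2 F^-(aq)
Ksp = [Pb^2+][F^-]^2
If s mol/L of PbF2 dissolves, [Pb^2+] = s and [F^-] = 2s.
Ksp = s(2s)^2 = 4s^3
s^3 = 4.6 × 10^-8 / 4, so s = 2.3 × 10^-3 M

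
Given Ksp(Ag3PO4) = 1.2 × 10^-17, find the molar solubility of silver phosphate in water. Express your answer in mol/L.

s ≈ 2.6e-5 M

Ag3PO4(s) ⇌ 3 Ag^+ + PO4^3-
Ksp = [Ag^+]^3[PO4^3-]
With molar solubility s: [Ag^+] = 3s, [PO4^3-] = s.
So Ksp = (3s)^3 × s = 27s^4
s^4 = 1.2 × 10^-17 / 27, so s = 2.6 x 10^-5 M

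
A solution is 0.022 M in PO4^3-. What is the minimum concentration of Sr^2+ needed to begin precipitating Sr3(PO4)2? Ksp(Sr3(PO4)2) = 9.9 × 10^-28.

1.3 × 10^-8 M

Sr3(PO4)2(s) ⇌ 3 Sr^2+ + 2 PO4^3-
Ksp = [Sr^2+]^3[PO4^3-]^2
Precipitation begins when Q = Ksp. With [PO4^3-] = 0.022 M:
9.9 × 10^-28 = (0.022)^2 × [Sr^2+]^3
[Sr^2+] = (9.9 × 10^-28 / 4.84 × 10^-4)^(1/3) = 1.3 x 10^-8 M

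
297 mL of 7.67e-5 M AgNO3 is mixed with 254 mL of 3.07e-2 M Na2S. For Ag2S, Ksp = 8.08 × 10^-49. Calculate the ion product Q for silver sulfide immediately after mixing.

Q = 2.42 × 10^-11

Total volume = 297 + 254 = 551 mL.
[Ag^+] = 7.67 x 10^-5 × (297/551) = 4.134 × 10^-5 M
[S^2-] = 3.07 x 10^-2 × (254/551) = 1.415 × 10^-2 M
Ag2S(s) ⇌ 2 Ag^+(aq) + S^2-(aq), so Q = [Ag^+]^2[S^2-]
Q = (4.134 × 10^-5)^2(1.415 x 10^-2) = 2.42 × 10^-11
Q > Ksp, so Ag2S will precipitate.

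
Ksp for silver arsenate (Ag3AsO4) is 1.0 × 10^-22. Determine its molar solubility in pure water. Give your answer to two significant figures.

s ≈ 1.4 x 10^-6 M

Ag3AsO4(s) ⇌ 3 Ag^+(aq) + AsO4^3-(aq)
Ksp = [Ag^+]^3[AsO4^3-]
With molar solubility s: [Ag^+] = 3s, [AsO4^3-] = s.
Substituting: Ksp = (3s)^3s = 27s^4
s = (1.0 × 10^-22 / 27)^(1/4) = 1.4 x 10^-6 M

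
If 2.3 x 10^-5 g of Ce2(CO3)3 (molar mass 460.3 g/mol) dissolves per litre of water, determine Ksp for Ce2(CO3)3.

3.4 × 10^-35

Molar solubility s = (2.3 x 10^-5 g/L) / (460.3 g/mol) = 5.00 × 10^-8 M.
Ce2(CO3)3(s) ⇌ 2 Ce^3+(aq) + 3 CO3^2-(aq)
If s mol/L of Ce2(CO3)3 dissolves, [Ce^3+] = 2s and [CO3^2-] = 3s.
Ksp = [Ce^3+]^2[CO3^2-]^3
Ksp = (2s)^2(3s)^3 = 108s^5
With s = 5.00 × 10^-8: Ksp = 3.4 × 10^-35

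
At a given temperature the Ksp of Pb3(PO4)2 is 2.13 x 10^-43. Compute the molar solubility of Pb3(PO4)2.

Pb3(PO4)2(s) ⇌ 3 Pb^2+ + 2 PO4^3-
Ksp = [Pb^2+]^3[PO4^3-]^2
Let s = molar solubility. Then [Pb^2+] = 3s and [PO4^3-] = 2s.
Substituting: Ksp = (3s)^3(2s)^2 = 108s^5
Solving, s = (2.13 x 10^-43/108)^(1/5) = 1.15 x 10^-9 M

s ≈ 1.15 x 10^-9 M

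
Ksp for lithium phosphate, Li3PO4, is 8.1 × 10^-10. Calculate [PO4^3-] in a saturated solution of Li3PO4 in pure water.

Li3PO4(s) ⇌ 3 Li^+ + PO4^3-
Ksp = [Li^+]^3[PO4^3-]
For each mole of Li3PO4 that dissolves: [Li^+] = 3s, [PO4^3-] = s.
Ksp = (3s)^3s = 27s^4
s = (8.1 × 10^-10 / 27)^(1/4) = 2.34 x 10^-3 M
[PO4^3-] = s = 2.3 x 10^-3 M

[PO4^3-] = 2.3e-3 M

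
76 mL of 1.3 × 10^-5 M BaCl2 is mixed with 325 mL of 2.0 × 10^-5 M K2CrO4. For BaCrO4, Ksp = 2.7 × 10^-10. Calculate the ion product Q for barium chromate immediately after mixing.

Total volume = 76 + 325 = 401 mL.
[Ba^2+] = 1.3 × 10^-5 × (76/401) = 2.46 × 10^-6 M
[CrO4^2-] = 2.0 × 10^-5 × (325/401) = 1.62 x 10^-5 M
BaCrO4(s) ⇌ Ba^2+(aq) + CrO4^2-(aq), so Q = [Ba^2+][CrO4^2-]
Q = (2.46 × 10^-6)(1.62 x 10^-5) = 4.0 x 10^-11
Q < Ksp, so no precipitate of BaCrO4 forms.

Q ≈ 4.0e-11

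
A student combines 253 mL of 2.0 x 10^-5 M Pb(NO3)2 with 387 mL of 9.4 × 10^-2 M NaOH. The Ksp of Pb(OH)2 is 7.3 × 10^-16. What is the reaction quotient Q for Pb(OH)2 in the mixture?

Total volume = 253 + 387 = 640 mL.
[Pb^2+] = 2.0 × 10^-5 × (253/640) = 7.91 × 10^-6 M
[OH^-] = 9.4 × 10^-2 × (387/640) = 5.68 × 10^-2 M
Pb(OH)2(s) ⇌ Pb^2+(aq) + 2 OH^-(aq), so Q = [Pb^2+][OH^-]^2
Q = (7.91 x 10^-6)(5.68 × 10^-2)^2 = 2.6 × 10^-8
Q > Ksp, so Pb(OH)2 will precipitate.

Q = 2.6 x 10^-8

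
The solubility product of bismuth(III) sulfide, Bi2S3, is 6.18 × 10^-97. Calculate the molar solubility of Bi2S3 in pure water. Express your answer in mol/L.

Bi2S3(s) <=> 2 Bi^3+ + 3 S^2-
Ksp = [Bi^3+]^2[S^2-]^3
If s mol/L of Bi2S3 dissolves, [Bi^3+] = 2s and [S^2-] = 3s.
Ksp = (2s)^2(3s)^3 = 108s^5
s = (6.18 × 10^-97 / 108)^(1/5) = 2.25 × 10^-20 M

2.25e-20 M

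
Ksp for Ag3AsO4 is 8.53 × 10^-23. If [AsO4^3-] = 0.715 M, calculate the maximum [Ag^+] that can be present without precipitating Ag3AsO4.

[Ag^+] ≈ 4.92 x 10^-8 M

Ag3AsO4(s) <=> 3 Ag^+ + AsO4^3-
Ksp = [Ag^+]^3[AsO4^3-]
Precipitation begins when Q = Ksp. With [AsO4^3-] = 0.715 M:
8.53 × 10^-23 = (0.715) × [Ag^+]^3
[Ag^+] = (8.53 × 10^-23 / 7.15 × 10^-1)^(1/3) = 4.92 x 10^-8 M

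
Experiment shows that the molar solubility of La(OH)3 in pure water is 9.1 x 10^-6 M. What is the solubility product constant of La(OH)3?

La(OH)3(s) ⇌ La^3+ + 3 OH^-
With molar solubility s: [La^3+] = s, [OH^-] = 3s.
Ksp = [La^3+][OH^-]^3
Ksp = s(3s)^3 = 27s^4
With s = 9.1 x 10^-6: Ksp = 1.9 x 10^-19

Ksp ≈ 1.9e-19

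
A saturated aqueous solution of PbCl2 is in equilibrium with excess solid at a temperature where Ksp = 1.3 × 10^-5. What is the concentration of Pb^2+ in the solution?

[Pb^2+] ≈ 1.5 × 10^-2 M

PbCl2(s) <=> Pb^2+(aq) + 2 Cl^-(aq)
Ksp = [Pb^2+][Cl^-]^2
Let s = molar solubility. Then [Pb^2+] = s and [Cl^-] = 2s.
Substituting: Ksp = s(2s)^2 = 4s^3
s^3 = 1.3 × 10^-5 / 4, so s = 1.48 × 10^-2 M
[Pb^2+] = s = 1.5 x 10^-2 M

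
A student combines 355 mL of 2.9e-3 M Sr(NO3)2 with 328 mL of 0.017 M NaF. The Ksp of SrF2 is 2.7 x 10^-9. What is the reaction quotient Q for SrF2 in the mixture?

Total volume = 355 + 328 = 683 mL.
[Sr^2+] = 2.9 × 10^-3 × (355/683) = 1.51 × 10^-3 M
[F^-] = 1.7 × 10^-2 × (328/683) = 8.16 x 10^-3 M
SrF2(s) ⇌ Sr^2+(aq) + 2 F^-(aq), so Q = [Sr^2+][F^-]^2
Q = (1.51 × 10^-3)(8.16 × 10^-3)^2 = 1.0 × 10^-7
Q > Ksp, so SrF2 will precipitate.

1.0 × 10^-7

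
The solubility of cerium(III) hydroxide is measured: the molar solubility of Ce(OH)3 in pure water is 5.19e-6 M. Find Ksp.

1.96 × 10^-20

Ce(OH)3(s) ⇌ Ce^3+ + 3 OH^-
For each mole of Ce(OH)3 that dissolves: [Ce^3+] = s, [OH^-] = 3s.
Ksp = [Ce^3+][OH^-]^3
So Ksp = s × (3s)^3 = 27s^4
With s = 5.19 × 10^-6: Ksp = 1.96 x 10^-20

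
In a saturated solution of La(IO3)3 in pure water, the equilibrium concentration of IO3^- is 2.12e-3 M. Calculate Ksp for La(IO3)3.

Ksp = 6.73e-12

La(IO3)3(s) ⇌ La^3+(aq) + 3 IO3^-(aq)
Stoichiometry gives [La^3+] = (1/3)[IO3^-] = 7.067 × 10^-4 M.
Ksp = [La^3+][IO3^-]^3
Ksp = 7.067 x 10^-4 × (2.12 × 10^-3)^3 = 6.73 × 10^-12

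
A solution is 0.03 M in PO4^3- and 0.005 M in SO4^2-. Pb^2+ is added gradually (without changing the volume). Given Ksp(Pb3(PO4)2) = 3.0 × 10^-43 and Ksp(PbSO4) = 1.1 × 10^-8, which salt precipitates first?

Pb3(PO4)2

Each salt begins to precipitate when Q = Ksp, i.e. when [Pb^2+] reaches its threshold.
For Pb3(PO4)2: 3.0 × 10^-43 = (0.03)^2 × [Pb^2+]^3  ⇒  [Pb^2+] = 6.9 x 10^-14 M.
For PbSO4: 1.1 × 10^-8 = 0.005 × [Pb^2+]  ⇒  [Pb^2+] = 2.2 × 10^-6 M.
The salt with the lower threshold [Pb^2+] precipitates first: Pb3(PO4)2.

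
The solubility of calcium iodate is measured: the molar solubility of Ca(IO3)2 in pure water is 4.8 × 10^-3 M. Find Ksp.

Ksp ≈ 4.4 × 10^-7

Ca(IO3)2(s) ⇌ Ca^2+(aq) + 2 IO3^-(aq)
With molar solubility s: [Ca^2+] = s, [IO3^-] = 2s.
Ksp = [Ca^2+][IO3^-]^2
Ksp = s(2s)^2 = 4s^3
Ksp = 4 × (4.8 × 10^-3)^3 = 4.4 × 10^-7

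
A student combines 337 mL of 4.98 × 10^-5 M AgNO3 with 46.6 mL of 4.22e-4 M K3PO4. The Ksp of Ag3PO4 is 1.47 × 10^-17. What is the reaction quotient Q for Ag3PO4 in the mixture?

4.29 x 10^-18

Total volume = 337 + 46.6 = 383.6 mL.
[Ag^+] = 4.98 × 10^-5 × (337/383.6) = 4.375 x 10^-5 M
[PO4^3-] = 4.22 × 10^-4 × (46.6/383.6) = 5.126 x 10^-5 M
Ag3PO4(s) <=> 3 Ag^+ + PO4^3-, so Q = [Ag^+]^3[PO4^3-]
Q = (4.375 × 10^-5)^3(5.126 × 10^-5) = 4.29 x 10^-18
Q < Ksp, so no precipitate of Ag3PO4 forms.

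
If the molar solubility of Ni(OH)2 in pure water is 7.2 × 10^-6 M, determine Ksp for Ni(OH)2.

Ni(OH)2(s) ⇌ Ni^2+(aq) + 2 OH^-(aq)
For each mole of Ni(OH)2 that dissolves: [Ni^2+] = s, [OH^-] = 2s.
Ksp = [Ni^2+][OH^-]^2
Substituting: Ksp = s(2s)^2 = 4s^3
Ksp = 4 × (7.2 × 10^-6)^3 = 1.5 × 10^-15

Ksp ≈ 1.5 x 10^-15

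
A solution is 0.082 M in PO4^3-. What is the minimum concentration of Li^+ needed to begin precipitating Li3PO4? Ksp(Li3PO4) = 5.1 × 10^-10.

[Li^+] = 1.8 x 10^-3 M

Li3PO4(s) <=> 3 Li^+(aq) + PO4^3-(aq)
Ksp = [Li^+]^3[PO4^3-]
Precipitation begins when Q = Ksp. With [PO4^3-] = 0.082 M:
5.1 × 10^-10 = (0.082) × [Li^+]^3
[Li^+] = (5.1 × 10^-10 / 8.2 × 10^-2)^(1/3) = 1.8 × 10^-3 M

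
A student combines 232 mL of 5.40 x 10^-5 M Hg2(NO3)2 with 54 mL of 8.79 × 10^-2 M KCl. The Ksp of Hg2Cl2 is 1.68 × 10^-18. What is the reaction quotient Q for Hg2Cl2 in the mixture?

Total volume = 232 + 54 = 286 mL.
[Hg2^2+] = 5.40 × 10^-5 × (232/286) = 4.380 x 10^-5 M
[Cl^-] = 8.79 x 10^-2 × (54/286) = 1.660 × 10^-2 M
Hg2Cl2(s) <=> Hg2^2+ + 2 Cl^-, so Q = [Hg2^2+][Cl^-]^2
Q = (4.380 × 10^-5)(1.660 × 10^-2)^2 = 1.21 × 10^-8
Q > Ksp, so Hg2Cl2 will precipitate.

Q = 1.21e-8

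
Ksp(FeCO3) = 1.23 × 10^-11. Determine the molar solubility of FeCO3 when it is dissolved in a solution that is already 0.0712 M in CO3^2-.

s = 1.73e-10 M

FeCO3(s) ⇌ Fe^2+(aq) + CO3^2-(aq)
Ksp = [Fe^2+][CO3^2-]
Let s = moles of FeCO3 that dissolve per litre. [Fe^2+] = s, [CO3^2-] = 0.0712 + s ≈ 0.0712 (common-ion effect: CO3^2- is already 0.0712 M).
Ksp ≈ s × 0.0712
s = 1.73 × 10^-10 M
Check: s = 1.7 x 10^-10 ≪ 0.0712, so the approximation is valid.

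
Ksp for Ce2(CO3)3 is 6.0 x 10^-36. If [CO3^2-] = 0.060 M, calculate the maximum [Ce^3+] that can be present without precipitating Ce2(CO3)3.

Ce2(CO3)3(s) ⇌ 2 Ce^3+(aq) + 3 CO3^2-(aq)
Ksp = [Ce^3+]^2[CO3^2-]^3
Precipitation begins when Q = Ksp. With [CO3^2-] = 0.060 M:
6.0 x 10^-36 = (0.060)^3 × [Ce^3+]^2
[Ce^3+] = (6.0 x 10^-36 / 2.16 × 10^-4)^(1/2) = 1.7 × 10^-16 M

[Ce^3+] = 1.7 × 10^-16 M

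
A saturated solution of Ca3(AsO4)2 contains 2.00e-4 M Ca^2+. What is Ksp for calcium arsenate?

Ca3(AsO4)2(s) <=> 3 Ca^2+ + 2 AsO4^3-
Stoichiometry gives [AsO4^3-] = (2/3)[Ca^2+] = 1.333 × 10^-4 M.
Ksp = [Ca^2+]^3[AsO4^3-]^2
Ksp = (2.00 × 10^-4)^3 × (1.333 × 10^-4)^2 = 1.42 × 10^-19

Ksp = 1.42 × 10^-19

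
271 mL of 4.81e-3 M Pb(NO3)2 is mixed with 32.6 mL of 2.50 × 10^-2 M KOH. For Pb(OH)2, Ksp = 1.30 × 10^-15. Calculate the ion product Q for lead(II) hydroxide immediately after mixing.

Q = 3.09e-8

Total volume = 271 + 32.6 = 303.6 mL.
[Pb^2+] = 4.81 × 10^-3 × (271/303.6) = 4.294 × 10^-3 M
[OH^-] = 2.50 × 10^-2 × (32.6/303.6) = 2.684 × 10^-3 M
Pb(OH)2(s) ⇌ Pb^2+ + 2 OH^-, so Q = [Pb^2+][OH^-]^2
Q = (4.294 x 10^-3)(2.684 × 10^-3)^2 = 3.09 x 10^-8
Q > Ksp, so Pb(OH)2 will precipitate.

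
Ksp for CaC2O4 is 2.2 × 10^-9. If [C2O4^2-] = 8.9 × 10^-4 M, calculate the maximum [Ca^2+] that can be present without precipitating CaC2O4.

CaC2O4(s) <=> Ca^2+ + C2O4^2-
Ksp = [Ca^2+][C2O4^2-]
Precipitation begins when Q = Ksp. With [C2O4^2-] = 8.9 × 10^-4 M:
2.2 × 10^-9 = (8.9 × 10^-4) × [Ca^2+]
[Ca^2+] = (2.2 × 10^-9 / 8.9 x 10^-4) = 2.5 × 10^-6 M

[Ca^2+] ≈ 2.5e-6 M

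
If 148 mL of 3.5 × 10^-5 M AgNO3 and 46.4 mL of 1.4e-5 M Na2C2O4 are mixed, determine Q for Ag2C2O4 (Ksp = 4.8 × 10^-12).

Total volume = 148 + 46.4 = 194.4 mL.
[Ag^+] = 3.5 × 10^-5 × (148/194.4) = 2.66 x 10^-5 M
[C2O4^2-] = 1.4 × 10^-5 × (46.4/194.4) = 3.34 × 10^-6 M
Ag2C2O4(s) ⇌ 2 Ag^+ + C2O4^2-, so Q = [Ag^+]^2[C2O4^2-]
Q = (2.66 × 10^-5)^2(3.34 × 10^-6) = 2.4 × 10^-15
Q < Ksp, so no precipitate of Ag2C2O4 forms.

Q = 2.4 × 10^-15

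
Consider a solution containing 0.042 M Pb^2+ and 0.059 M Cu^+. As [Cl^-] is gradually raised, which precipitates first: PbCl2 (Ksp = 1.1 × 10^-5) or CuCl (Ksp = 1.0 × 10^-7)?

CuCl

Precipitation of each salt starts when its ion product equals its Ksp.
For PbCl2: 1.1 × 10^-5 = 0.042 × [Cl^-]^2  ⇒  [Cl^-] = 1.6 × 10^-2 M.
For CuCl: 1.0 × 10^-7 = 0.059 × [Cl^-]  ⇒  [Cl^-] = 1.7 x 10^-6 M.
The salt with the lower threshold [Cl^-] precipitates first: CuCl.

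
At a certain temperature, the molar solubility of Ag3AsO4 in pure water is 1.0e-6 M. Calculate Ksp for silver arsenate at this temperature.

Ag3AsO4(s) ⇌ 3 Ag^+(aq) + AsO4^3-(aq)
With molar solubility s: [Ag^+] = 3s, [AsO4^3-] = s.
Ksp = [Ag^+]^3[AsO4^3-]
So Ksp = (3s)^3 × s = 27s^4
With s = 1.0 x 10^-6: Ksp = 2.7 × 10^-23

Ksp ≈ 2.7e-23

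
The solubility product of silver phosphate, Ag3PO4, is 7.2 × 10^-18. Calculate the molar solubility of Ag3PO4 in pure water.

Ag3PO4(s) <=> 3 Ag^+(aq) + PO4^3-(aq)
Ksp = [Ag^+]^3[PO4^3-]
For each mole of Ag3PO4 that dissolves: [Ag^+] = 3s, [PO4^3-] = s.
Substituting: Ksp = (3s)^3s = 27s^4
s^4 = 7.2 × 10^-18 / 27, so s = 2.3 x 10^-5 M

s ≈ 2.3 × 10^-5 M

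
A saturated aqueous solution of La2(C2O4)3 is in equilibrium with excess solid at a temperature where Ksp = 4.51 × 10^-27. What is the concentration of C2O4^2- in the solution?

[C2O4^2-] = 6.33 × 10^-6 M

La2(C2O4)3(s) <=> 2 La^3+(aq) + 3 C2O4^2-(aq)
Ksp = [La^3+]^2[C2O4^2-]^3
Let s = molar solubility. Then [La^3+] = 2s and [C2O4^2-] = 3s.
So Ksp = (2s)^2 × (3s)^3 = 108s^5
s = (4.51 × 10^-27 / 108)^(1/5) = 2.109 x 10^-6 M
[C2O4^2-] = 3s = 6.33 x 10^-6 M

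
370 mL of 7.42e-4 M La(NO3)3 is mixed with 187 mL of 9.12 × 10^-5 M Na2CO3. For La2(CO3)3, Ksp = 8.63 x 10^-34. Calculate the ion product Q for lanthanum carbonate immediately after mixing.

Q ≈ 6.97 × 10^-21

Total volume = 370 + 187 = 557 mL.
[La^3+] = 7.42 × 10^-4 × (370/557) = 4.929 x 10^-4 M
[CO3^2-] = 9.12 x 10^-5 × (187/557) = 3.062 × 10^-5 M
La2(CO3)3(s) <=> 2 La^3+(aq) + 3 CO3^2-(aq), so Q = [La^3+]^2[CO3^2-]^3
Q = (4.929 × 10^-4)^2(3.062 × 10^-5)^3 = 6.97 × 10^-21
Q > Ksp, so La2(CO3)3 will precipitate.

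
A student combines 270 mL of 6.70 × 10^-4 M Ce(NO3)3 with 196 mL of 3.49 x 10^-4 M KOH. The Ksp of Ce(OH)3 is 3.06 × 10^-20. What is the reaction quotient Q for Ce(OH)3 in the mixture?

Total volume = 270 + 196 = 466 mL.
[Ce^3+] = 6.70 x 10^-4 × (270/466) = 3.882 x 10^-4 M
[OH^-] = 3.49 x 10^-4 × (196/466) = 1.468 × 10^-4 M
Ce(OH)3(s) ⇌ Ce^3+(aq) + 3 OH^-(aq), so Q = [Ce^3+][OH^-]^3
Q = (3.882 x 10^-4)(1.468 x 10^-4)^3 = 1.23 × 10^-15
Q > Ksp, so Ce(OH)3 will precipitate.

Q = 1.23 × 10^-15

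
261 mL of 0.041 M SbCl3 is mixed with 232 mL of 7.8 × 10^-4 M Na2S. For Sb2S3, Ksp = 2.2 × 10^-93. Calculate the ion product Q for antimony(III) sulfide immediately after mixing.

Q ≈ 2.3 x 10^-14

Total volume = 261 + 232 = 493 mL.
[Sb^3+] = 4.1 × 10^-2 × (261/493) = 2.17 × 10^-2 M
[S^2-] = 7.8 x 10^-4 × (232/493) = 3.67 × 10^-4 M
Sb2S3(s) ⇌ 2 Sb^3+ + 3 S^2-, so Q = [Sb^3+]^2[S^2-]^3
Q = (2.17 × 10^-2)^2(3.67 × 10^-4)^3 = 2.3 x 10^-14
Q > Ksp, so Sb2S3 will precipitate.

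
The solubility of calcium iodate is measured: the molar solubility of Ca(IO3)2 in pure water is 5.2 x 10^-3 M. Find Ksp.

Ksp ≈ 5.6 × 10^-7

Ca(IO3)2(s) ⇌ Ca^2+ + 2 IO3^-
Let s = molar solubility. Then [Ca^2+] = s and [IO3^-] = 2s.
Ksp = [Ca^2+][IO3^-]^2
So Ksp = s × (2s)^2 = 4s^3
With s = 5.2 x 10^-3: Ksp = 5.6 × 10^-7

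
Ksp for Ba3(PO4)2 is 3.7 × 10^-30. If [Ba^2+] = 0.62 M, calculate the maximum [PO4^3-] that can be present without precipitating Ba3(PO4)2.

Ba3(PO4)2(s) ⇌ 3 Ba^2+(aq) + 2 PO4^3-(aq)
Ksp = [Ba^2+]^3[PO4^3-]^2
Precipitation begins when Q = Ksp. With [Ba^2+] = 0.62 M:
3.7 × 10^-30 = (0.62)^3 × [PO4^3-]^2
[PO4^3-] = (3.7 × 10^-30 / 2.38 x 10^-1)^(1/2) = 3.9 × 10^-15 M

[PO4^3-] = 3.9e-15 M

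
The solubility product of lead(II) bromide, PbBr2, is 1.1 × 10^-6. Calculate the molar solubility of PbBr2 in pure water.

6.5 × 10^-3 M

PbBr2(s) ⇌ Pb^2+(aq) + 2 Br^-(aq)
Ksp = [Pb^2+][Br^-]^2
Let s = molar solubility. Then [Pb^2+] = s and [Br^-] = 2s.
Substituting: Ksp = s(2s)^2 = 4s^3
Solving, s = (1.1 × 10^-6/4)^(1/3) = 6.5 x 10^-3 M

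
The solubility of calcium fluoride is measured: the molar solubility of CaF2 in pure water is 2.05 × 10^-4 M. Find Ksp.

Ksp ≈ 3.45e-11

CaF2(s) ⇌ Ca^2+ + 2 F^-
Let s = molar solubility. Then [Ca^2+] = s and [F^-] = 2s.
Ksp = [Ca^2+][F^-]^2
Ksp = s(2s)^2 = 4s^3
With s = 2.05 × 10^-4: Ksp = 3.45 × 10^-11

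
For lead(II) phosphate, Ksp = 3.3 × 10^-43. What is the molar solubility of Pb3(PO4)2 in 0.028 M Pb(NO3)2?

s = 6.1 × 10^-20 M

Pb3(PO4)2(s) <=> 3 Pb^2+ + 2 PO4^3-
Ksp = [Pb^2+]^3[PO4^3-]^2
Let s = moles of Pb3(PO4)2 that dissolve per litre. [Pb^2+] = 0.028 + 3s ≈ 0.028, [PO4^3-] = 2s (common-ion effect: Pb^2+ is already 0.028 M).
Ksp ≈ (0.028)^3 × (2s)^2
s = 6.1 x 10^-20 M
Check: 3s = 1.8 × 10^-19 ≪ 0.028, so the approximation is valid.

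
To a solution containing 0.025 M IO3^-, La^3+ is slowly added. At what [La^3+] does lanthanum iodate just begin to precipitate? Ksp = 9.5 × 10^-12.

La(IO3)3(s) ⇌ La^3+(aq) + 3 IO3^-(aq)
Ksp = [La^3+][IO3^-]^3
Precipitation begins when Q = Ksp. With [IO3^-] = 0.025 M:
9.5 × 10^-12 = (0.025)^3 × [La^3+]
[La^3+] = (9.5 × 10^-12 / 1.56 × 10^-5) = 6.1 × 10^-7 M

[La^3+] = 6.1e-7 M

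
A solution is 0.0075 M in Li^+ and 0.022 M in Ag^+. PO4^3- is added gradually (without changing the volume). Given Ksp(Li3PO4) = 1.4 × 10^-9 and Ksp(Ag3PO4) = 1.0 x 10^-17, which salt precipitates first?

Each salt begins to precipitate when Q = Ksp, i.e. when [PO4^3-] reaches its threshold.
For Li3PO4: 1.4 × 10^-9 = (0.0075)^3 × [PO4^3-]  ⇒  [PO4^3-] = 3.3 x 10^-3 M.
For Ag3PO4: 1.0 x 10^-17 = (0.022)^3 × [PO4^3-]  ⇒  [PO4^3-] = 9.4 x 10^-13 M.
The salt with the lower threshold [PO4^3-] precipitates first: Ag3PO4.

Ag3PO4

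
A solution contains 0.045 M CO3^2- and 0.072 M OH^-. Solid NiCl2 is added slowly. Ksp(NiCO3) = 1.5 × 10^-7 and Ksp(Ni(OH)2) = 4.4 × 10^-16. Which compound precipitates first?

Precipitation of each salt starts when its ion product equals its Ksp.
For NiCO3: 1.5 × 10^-7 = 0.045 × [Ni^2+]  ⇒  [Ni^2+] = 3.3 x 10^-6 M.
For Ni(OH)2: 4.4 × 10^-16 = (0.072)^2 × [Ni^2+]  ⇒  [Ni^2+] = 8.5 × 10^-14 M.
The salt with the lower threshold [Ni^2+] precipitates first: Ni(OH)2.

Ni(OH)2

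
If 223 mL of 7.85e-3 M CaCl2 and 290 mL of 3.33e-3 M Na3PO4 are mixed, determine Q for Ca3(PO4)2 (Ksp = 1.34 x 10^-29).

Q = 1.41 × 10^-13

Total volume = 223 + 290 = 513 mL.
[Ca^2+] = 7.85 x 10^-3 × (223/513) = 3.412 × 10^-3 M
[PO4^3-] = 3.33 × 10^-3 × (290/513) = 1.882 × 10^-3 M
Ca3(PO4)2(s) <=> 3 Ca^2+ + 2 PO4^3-, so Q = [Ca^2+]^3[PO4^3-]^2
Q = (3.412 × 10^-3)^3(1.882 x 10^-3)^2 = 1.41 x 10^-13
Q > Ksp, so Ca3(PO4)2 will precipitate.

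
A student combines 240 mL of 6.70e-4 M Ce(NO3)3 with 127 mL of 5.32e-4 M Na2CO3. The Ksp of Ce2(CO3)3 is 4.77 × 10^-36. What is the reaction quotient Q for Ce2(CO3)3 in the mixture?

Total volume = 240 + 127 = 367 mL.
[Ce^3+] = 6.70 × 10^-4 × (240/367) = 4.381 × 10^-4 M
[CO3^2-] = 5.32 × 10^-4 × (127/367) = 1.841 × 10^-4 M
Ce2(CO3)3(s) ⇌ 2 Ce^3+(aq) + 3 CO3^2-(aq), so Q = [Ce^3+]^2[CO3^2-]^3
Q = (4.381 × 10^-4)^2(1.841 × 10^-4)^3 = 1.20 x 10^-18
Q > Ksp, so Ce2(CO3)3 will precipitate.

1.20e-18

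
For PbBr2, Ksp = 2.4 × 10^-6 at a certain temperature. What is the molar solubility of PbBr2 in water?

8.4 × 10^-3 M

PbBr2(s) <=> Pb^2+(aq) + 2 Br^-(aq)
Ksp = [Pb^2+][Br^-]^2
For each mole of PbBr2 that dissolves: [Pb^2+] = s, [Br^-] = 2s.
Ksp = s(2s)^2 = 4s^3
s = (2.4 × 10^-6 / 4)^(1/3) = 8.4 x 10^-3 M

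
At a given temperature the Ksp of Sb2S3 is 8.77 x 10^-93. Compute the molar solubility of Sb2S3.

1.52 x 10^-19 M

Sb2S3(s) <=> 2 Sb^3+ + 3 S^2-
Ksp = [Sb^3+]^2[S^2-]^3
Let s = molar solubility. Then [Sb^3+] = 2s and [S^2-] = 3s.
Ksp = (2s)^2(3s)^3 = 108s^5
s = (8.77 x 10^-93 / 108)^(1/5) = 1.52 x 10^-19 M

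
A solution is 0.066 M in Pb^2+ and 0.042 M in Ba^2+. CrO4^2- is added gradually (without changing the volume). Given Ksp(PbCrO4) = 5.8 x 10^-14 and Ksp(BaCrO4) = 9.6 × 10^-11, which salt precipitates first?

Precipitation of each salt starts when its ion product equals its Ksp.
For PbCrO4: 5.8 x 10^-14 = 0.066 × [CrO4^2-]  ⇒  [CrO4^2-] = 8.8 x 10^-13 M.
For BaCrO4: 9.6 × 10^-11 = 0.042 × [CrO4^2-]  ⇒  [CrO4^2-] = 2.3 × 10^-9 M.
The salt with the lower threshold [CrO4^2-] precipitates first: PbCrO4.

PbCrO4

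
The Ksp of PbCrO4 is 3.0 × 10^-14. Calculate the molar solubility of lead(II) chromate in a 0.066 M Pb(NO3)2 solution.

4.5 × 10^-13 M

PbCrO4(s) ⇌ Pb^2+(aq) + CrO4^2-(aq)
Ksp = [Pb^2+][CrO4^2-]
Let s = moles of PbCrO4 that dissolve per litre. [Pb^2+] = 0.066 + s ≈ 0.066, [CrO4^2-] = s (Ksp is small, so little additional dissolves).
Ksp ≈ 0.066 × s
s = 4.5 x 10^-13 M
Check: s = 4.5 x 10^-13 ≪ 0.066, so the approximation is valid.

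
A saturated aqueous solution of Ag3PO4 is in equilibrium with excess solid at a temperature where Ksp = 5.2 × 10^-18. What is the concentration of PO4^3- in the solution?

[PO4^3-] ≈ 2.1 × 10^-5 M

Ag3PO4(s) ⇌ 3 Ag^+(aq) + PO4^3-(aq)
Ksp = [Ag^+]^3[PO4^3-]
For each mole of Ag3PO4 that dissolves: [Ag^+] = 3s, [PO4^3-] = s.
So Ksp = (3s)^3 × s = 27s^4
Solving, s = (5.2 × 10^-18/27)^(1/4) = 2.09 x 10^-5 M
[PO4^3-] = s = 2.1 × 10^-5 M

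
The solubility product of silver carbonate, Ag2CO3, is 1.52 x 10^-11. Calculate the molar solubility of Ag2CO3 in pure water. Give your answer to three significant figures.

Ag2CO3(s) <=> 2 Ag^+(aq) + CO3^2-(aq)
Ksp = [Ag^+]^2[CO3^2-]
With molar solubility s: [Ag^+] = 2s, [CO3^2-] = s.
So Ksp = (2s)^2 × s = 4s^3
Solving, s = (1.52 x 10^-11/4)^(1/3) = 1.56 x 10^-4 M

s ≈ 1.56 × 10^-4 M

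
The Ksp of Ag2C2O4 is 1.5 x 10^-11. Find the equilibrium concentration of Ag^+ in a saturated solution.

Ag2C2O4(s) ⇌ 2 Ag^+ + C2O4^2-
Ksp = [Ag^+]^2[C2O4^2-]
For each mole of Ag2C2O4 that dissolves: [Ag^+] = 2s, [C2O4^2-] = s.
So Ksp = (2s)^2 × s = 4s^3
s^3 = 1.5 x 10^-11 / 4, so s = 1.55 × 10^-4 M
[Ag^+] = 2s = 3.1 × 10^-4 M

[Ag^+] = 3.1 x 10^-4 M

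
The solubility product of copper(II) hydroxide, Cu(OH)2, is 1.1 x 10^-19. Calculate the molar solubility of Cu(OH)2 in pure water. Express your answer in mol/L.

Cu(OH)2(s) ⇌ Cu^2+ + 2 OH^-
Ksp = [Cu^2+][OH^-]^2
Let s = molar solubility. Then [Cu^2+] = s and [OH^-] = 2s.
Ksp = s(2s)^2 = 4s^3
s = (1.1 x 10^-19 / 4)^(1/3) = 3.0 × 10^-7 M

3.0 × 10^-7 M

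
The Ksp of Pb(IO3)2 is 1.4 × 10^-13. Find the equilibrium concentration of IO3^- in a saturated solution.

Pb(IO3)2(s) ⇌ Pb^2+(aq) + 2 IO3^-(aq)
Ksp = [Pb^2+][IO3^-]^2
With molar solubility s: [Pb^2+] = s, [IO3^-] = 2s.
So Ksp = s × (2s)^2 = 4s^3
s^3 = 1.4 × 10^-13 / 4, so s = 3.27 × 10^-5 M
[IO3^-] = 2s = 6.5 × 10^-5 M

6.5e-5 M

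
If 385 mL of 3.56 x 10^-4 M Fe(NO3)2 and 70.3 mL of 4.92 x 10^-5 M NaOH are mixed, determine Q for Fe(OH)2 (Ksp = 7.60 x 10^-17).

Q ≈ 1.74e-14

Total volume = 385 + 70.3 = 455.3 mL.
[Fe^2+] = 3.56 x 10^-4 × (385/455.3) = 3.010 × 10^-4 M
[OH^-] = 4.92 x 10^-5 × (70.3/455.3) = 7.597 x 10^-6 M
Fe(OH)2(s) <=> Fe^2+(aq) + 2 OH^-(aq), so Q = [Fe^2+][OH^-]^2
Q = (3.010 × 10^-4)(7.597 x 10^-6)^2 = 1.74 × 10^-14
Q > Ksp, so Fe(OH)2 will precipitate.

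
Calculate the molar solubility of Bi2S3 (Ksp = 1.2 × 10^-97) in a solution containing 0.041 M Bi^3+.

1.4 x 10^-32 M

Bi2S3(s) <=> 2 Bi^3+(aq) + 3 S^2-(aq)
Ksp = [Bi^3+]^2[S^2-]^3
If s mol/L dissolves here, [Bi^3+] = 0.041 + 2s ≈ 0.041, [S^2-] = 3s (Ksp is small, so little additional dissolves).
Ksp ≈ (0.041)^2 × (3s)^3
s = 1.4 × 10^-32 M
Check: 2s = 2.8 × 10^-32 ≪ 0.041, so the approximation is valid.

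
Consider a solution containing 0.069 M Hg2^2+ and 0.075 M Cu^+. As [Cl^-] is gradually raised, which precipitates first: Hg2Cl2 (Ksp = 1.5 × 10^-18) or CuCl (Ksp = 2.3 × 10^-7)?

Hg2Cl2

Precipitation of each salt starts when its ion product equals its Ksp.
For Hg2Cl2: 1.5 × 10^-18 = 0.069 × [Cl^-]^2  ⇒  [Cl^-] = 4.7 × 10^-9 M.
For CuCl: 2.3 × 10^-7 = 0.075 × [Cl^-]  ⇒  [Cl^-] = 3.1 × 10^-6 M.
The salt with the lower threshold [Cl^-] precipitates first: Hg2Cl2.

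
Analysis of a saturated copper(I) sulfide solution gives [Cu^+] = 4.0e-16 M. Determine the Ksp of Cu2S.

Cu2S(s) ⇌ 2 Cu^+ + S^2-
Stoichiometry gives [S^2-] = (1/2)[Cu^+] = 2.00 × 10^-16 M.
Ksp = [Cu^+]^2[S^2-]
Ksp = (4.0 x 10^-16)^2 × 2.00 × 10^-16 = 3.2 × 10^-47

Ksp ≈ 3.2 × 10^-47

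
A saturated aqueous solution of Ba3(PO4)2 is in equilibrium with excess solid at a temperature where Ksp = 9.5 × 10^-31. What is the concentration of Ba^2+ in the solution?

Ba3(PO4)2(s) ⇌ 3 Ba^2+(aq) + 2 PO4^3-(aq)
Ksp = [Ba^2+]^3[PO4^3-]^2
With molar solubility s: [Ba^2+] = 3s, [PO4^3-] = 2s.
So Ksp = (3s)^3 × (2s)^2 = 108s^5
Solving, s = (9.5 × 10^-31/108)^(1/5) = 3.88 × 10^-7 M
[Ba^2+] = 3s = 1.2 × 10^-6 M

[Ba^2+] = 1.2 × 10^-6 M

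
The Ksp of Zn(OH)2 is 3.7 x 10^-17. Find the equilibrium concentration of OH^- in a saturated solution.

[OH^-] = 4.2 × 10^-6 M

Zn(OH)2(s) ⇌ Zn^2+ + 2 OH^-
Ksp = [Zn^2+][OH^-]^2
Let s = molar solubility. Then [Zn^2+] = s and [OH^-] = 2s.
Ksp = s(2s)^2 = 4s^3
s = (3.7 x 10^-17 / 4)^(1/3) = 2.10 × 10^-6 M
[OH^-] = 2s = 4.2 × 10^-6 M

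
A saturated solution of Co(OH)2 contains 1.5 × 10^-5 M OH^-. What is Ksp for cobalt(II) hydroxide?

Co(OH)2(s) ⇌ Co^2+ + 2 OH^-
Stoichiometry gives [Co^2+] = (1/2)[OH^-] = 7.50 × 10^-6 M.
Ksp = [Co^2+][OH^-]^2
Ksp = 7.50 x 10^-6 × (1.5 x 10^-5)^2 = 1.7 × 10^-15

1.7 × 10^-15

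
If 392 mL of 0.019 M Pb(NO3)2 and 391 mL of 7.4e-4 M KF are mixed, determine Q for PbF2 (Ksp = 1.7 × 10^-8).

Total volume = 392 + 391 = 783 mL.
[Pb^2+] = 1.9 x 10^-2 × (392/783) = 9.51 x 10^-3 M
[F^-] = 7.4 × 10^-4 × (391/783) = 3.70 x 10^-4 M
PbF2(s) ⇌ Pb^2+(aq) + 2 F^-(aq), so Q = [Pb^2+][F^-]^2
Q = (9.51 × 10^-3)(3.70 × 10^-4)^2 = 1.3 × 10^-9
Q < Ksp, so no precipitate of PbF2 forms.

1.3 × 10^-9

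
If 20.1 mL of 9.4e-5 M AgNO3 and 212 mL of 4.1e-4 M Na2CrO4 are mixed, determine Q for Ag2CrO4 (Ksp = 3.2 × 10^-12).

Total volume = 20.1 + 212 = 232.1 mL.
[Ag^+] = 9.4 × 10^-5 × (20.1/232.1) = 8.14 x 10^-6 M
[CrO4^2-] = 4.1 × 10^-4 × (212/232.1) = 3.74 × 10^-4 M
Ag2CrO4(s) ⇌ 2 Ag^+ + CrO4^2-, so Q = [Ag^+]^2[CrO4^2-]
Q = (8.14 × 10^-6)^2(3.74 x 10^-4) = 2.5 x 10^-14
Q < Ksp, so no precipitate of Ag2CrO4 forms.

Q ≈ 2.5 × 10^-14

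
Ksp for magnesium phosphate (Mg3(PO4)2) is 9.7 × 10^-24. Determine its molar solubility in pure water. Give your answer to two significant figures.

9.8 x 10^-6 M

Mg3(PO4)2(s) <=> 3 Mg^2+ + 2 PO4^3-
Ksp = [Mg^2+]^3[PO4^3-]^2
For each mole of Mg3(PO4)2 that dissolves: [Mg^2+] = 3s, [PO4^3-] = 2s.
Substituting: Ksp = (3s)^3(2s)^2 = 108s^5
s^5 = 9.7 × 10^-24 / 108, so s = 9.8 × 10^-6 M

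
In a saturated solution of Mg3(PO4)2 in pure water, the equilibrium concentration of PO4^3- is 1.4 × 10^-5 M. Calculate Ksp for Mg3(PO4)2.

Mg3(PO4)2(s) <=> 3 Mg^2+(aq) + 2 PO4^3-(aq)
Stoichiometry gives [Mg^2+] = (3/2)[PO4^3-] = 2.10 × 10^-5 M.
Ksp = [Mg^2+]^3[PO4^3-]^2
Ksp = (2.10 × 10^-5)^3 × (1.4 × 10^-5)^2 = 1.8 x 10^-24

Ksp ≈ 1.8 × 10^-24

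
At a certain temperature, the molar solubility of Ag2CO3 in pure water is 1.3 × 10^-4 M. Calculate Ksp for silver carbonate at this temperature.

Ksp = 8.8 × 10^-12

Ag2CO3(s) ⇌ 2 Ag^+(aq) + CO3^2-(aq)
For each mole of Ag2CO3 that dissolves: [Ag^+] = 2s, [CO3^2-] = s.
Ksp = [Ag^+]^2[CO3^2-]
So Ksp = (2s)^2 × s = 4s^3
With s = 1.3 × 10^-4: Ksp = 8.8 x 10^-12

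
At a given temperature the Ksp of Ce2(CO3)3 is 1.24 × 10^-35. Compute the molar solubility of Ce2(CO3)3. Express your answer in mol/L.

s ≈ 4.09 x 10^-8 M

Ce2(CO3)3(s) ⇌ 2 Ce^3+(aq) + 3 CO3^2-(aq)
Ksp = [Ce^3+]^2[CO3^2-]^3
If s mol/L of Ce2(CO3)3 dissolves, [Ce^3+] = 2s and [CO3^2-] = 3s.
So Ksp = (2s)^2 × (3s)^3 = 108s^5
Solving, s = (1.24 × 10^-35/108)^(1/5) = 4.09 × 10^-8 M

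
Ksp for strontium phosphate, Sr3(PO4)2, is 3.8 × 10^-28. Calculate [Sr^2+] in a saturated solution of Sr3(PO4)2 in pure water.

Sr3(PO4)2(s) <=> 3 Sr^2+(aq) + 2 PO4^3-(aq)
Ksp = [Sr^2+]^3[PO4^3-]^2
Let s = molar solubility. Then [Sr^2+] = 3s and [PO4^3-] = 2s.
Substituting: Ksp = (3s)^3(2s)^2 = 108s^5
Solving, s = (3.8 × 10^-28/108)^(1/5) = 1.29 × 10^-6 M
[Sr^2+] = 3s = 3.9 × 10^-6 M

[Sr^2+] = 3.9e-6 M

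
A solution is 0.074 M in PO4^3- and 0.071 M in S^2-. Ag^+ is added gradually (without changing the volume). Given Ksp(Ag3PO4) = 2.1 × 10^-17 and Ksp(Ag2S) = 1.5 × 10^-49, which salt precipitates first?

Ag2S

Precipitation of each salt starts when its ion product equals its Ksp.
For Ag3PO4: 2.1 × 10^-17 = 0.074 × [Ag^+]^3  ⇒  [Ag^+] = 6.6 x 10^-6 M.
For Ag2S: 1.5 × 10^-49 = 0.071 × [Ag^+]^2  ⇒  [Ag^+] = 1.5 × 10^-24 M.
The salt with the lower threshold [Ag^+] precipitates first: Ag2S.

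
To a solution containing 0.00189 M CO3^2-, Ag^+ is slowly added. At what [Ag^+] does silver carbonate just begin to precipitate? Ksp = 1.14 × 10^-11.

Ag2CO3(s) ⇌ 2 Ag^+(aq) + CO3^2-(aq)
Ksp = [Ag^+]^2[CO3^2-]
Precipitation begins when Q = Ksp. With [CO3^2-] = 0.00189 M:
1.14 × 10^-11 = (0.00189) × [Ag^+]^2
[Ag^+] = (1.14 × 10^-11 / 1.89 x 10^-3)^(1/2) = 7.77 x 10^-5 M

[Ag^+] ≈ 7.77 × 10^-5 M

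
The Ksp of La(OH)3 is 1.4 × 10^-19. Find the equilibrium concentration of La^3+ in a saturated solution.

[La^3+] ≈ 8.5 x 10^-6 M

La(OH)3(s) ⇌ La^3+(aq) + 3 OH^-(aq)
Ksp = [La^3+][OH^-]^3
Let s = molar solubility. Then [La^3+] = s and [OH^-] = 3s.
Ksp = s(3s)^3 = 27s^4
Solving, s = (1.4 × 10^-19/27)^(1/4) = 8.49 × 10^-6 M
[La^3+] = s = 8.5 × 10^-6 M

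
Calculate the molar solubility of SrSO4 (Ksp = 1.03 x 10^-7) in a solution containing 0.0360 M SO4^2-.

SrSO4(s) <=> Sr^2+(aq) + SO4^2-(aq)
Ksp = [Sr^2+][SO4^2-]
Let s = moles of SrSO4 that dissolve per litre. [Sr^2+] = s, [SO4^2-] = 0.0360 + s ≈ 0.0360 (common-ion effect: SO4^2- is already 0.0360 M).
Ksp ≈ s × 0.0360
s = 2.86 × 10^-6 M
Check: s = 2.9 x 10^-6 ≪ 0.0360, so the approximation is valid.

s ≈ 2.86 x 10^-6 M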